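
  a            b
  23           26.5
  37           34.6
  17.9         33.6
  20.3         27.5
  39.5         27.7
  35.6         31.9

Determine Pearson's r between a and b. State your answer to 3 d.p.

0.170

n = 6, Σa = 173.3, Σb = 181.8, Σa² = 5458.11, Σb² = 5569.52, Σab = 5279.18
nΣab − ΣaΣb = 31675.08 − 31505.94 = 169.14
nΣa² − (Σa)² = 32748.66 − 30032.89 = 2715.77; nΣb² − (Σb)² = 33417.12 − 33051.24 = 365.88
r = 169.14 / √(2715.77 × 365.88) = 169.14 / 996.8179 ≈ 0.170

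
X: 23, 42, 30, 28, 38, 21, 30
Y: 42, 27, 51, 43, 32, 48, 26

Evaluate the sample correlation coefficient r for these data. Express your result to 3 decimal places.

n = 7, ΣX = 212, ΣY = 269, ΣX² = 6762, ΣY² = 10947, ΣXY = 7838
nΣXY − ΣXΣY = 54866 − 57028 = -2162
nΣX² − (ΣX)² = 47334 − 44944 = 2390; nΣY² − (ΣY)² = 76629 − 72361 = 4268
r = -2162 / √(2390 × 4268) = -2162 / 3193.8253 ≈ -0.677

-0.677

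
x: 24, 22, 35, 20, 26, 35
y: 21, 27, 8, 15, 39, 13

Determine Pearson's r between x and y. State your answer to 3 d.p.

-0.477

n = 6, Σx = 162, Σy = 123, Σx² = 4586, Σy² = 3149, Σxy = 3147
nΣxy − ΣxΣy = 18882 − 19926 = -1044
nΣx² − (Σx)² = 27516 − 26244 = 1272; nΣy² − (Σy)² = 18894 − 15129 = 3765
r = -1044 / √(1272 × 3765) = -1044 / 2188.3967 ≈ -0.477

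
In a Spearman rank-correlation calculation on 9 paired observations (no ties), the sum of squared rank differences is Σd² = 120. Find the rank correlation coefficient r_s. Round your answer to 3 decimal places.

0.000

ρ = 1 − 6Σd² / [n(n²−1)] = 1 − 6×120 / (9×80)
  = 1 − 720/720 = 1 − 1.0000 ≈ 0.000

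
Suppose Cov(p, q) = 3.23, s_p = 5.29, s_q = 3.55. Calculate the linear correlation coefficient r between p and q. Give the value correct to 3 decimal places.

0.172

r = Cov(p,q) / (s_p · s_q) = 3.23 / (5.29 × 3.55)
  = 3.23 / 18.7795 ≈ 0.172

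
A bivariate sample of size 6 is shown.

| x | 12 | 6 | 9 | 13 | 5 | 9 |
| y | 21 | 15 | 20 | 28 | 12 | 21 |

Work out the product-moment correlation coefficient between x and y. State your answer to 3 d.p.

n = 6, Σx = 54, Σy = 117, Σx² = 536, Σy² = 2435, Σxy = 1135
nΣxy − ΣxΣy = 6810 − 6318 = 492
nΣx² − (Σx)² = 3216 − 2916 = 300; nΣy² − (Σy)² = 14610 − 13689 = 921
r = 492 / √(300 × 921) = 492 / 525.6425 ≈ 0.936

0.936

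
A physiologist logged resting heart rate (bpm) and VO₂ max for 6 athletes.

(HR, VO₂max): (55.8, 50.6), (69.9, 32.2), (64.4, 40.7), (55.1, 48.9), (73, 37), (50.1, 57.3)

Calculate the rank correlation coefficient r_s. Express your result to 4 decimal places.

Rank HR: 3, 5, 4, 2, 6, 1
Rank VO₂max: 5, 1, 3, 4, 2, 6
d = rank(HR) − rank(VO₂max): -2, 4, 1, -2, 4, -5; Σd² = 66
ρ = 1 − 6Σd² / [n(n²−1)] = 1 − 6×66 / (6×35) = 1 − 396/210 ≈ -0.8857

-0.8857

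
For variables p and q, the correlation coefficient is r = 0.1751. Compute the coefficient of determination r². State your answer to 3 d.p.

r² = (0.1751)² = 0.031

0.031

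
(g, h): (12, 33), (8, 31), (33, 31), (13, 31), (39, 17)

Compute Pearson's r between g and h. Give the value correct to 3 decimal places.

-0.738

n = 5, Σg = 105, Σh = 143, Σg² = 2987, Σh² = 4261, Σgh = 2733
nΣgh − ΣgΣh = 13665 − 15015 = -1350
nΣg² − (Σg)² = 14935 − 11025 = 3910; nΣh² − (Σh)² = 21305 − 20449 = 856
r = -1350 / √(3910 × 856) = -1350 / 1829.4699 ≈ -0.738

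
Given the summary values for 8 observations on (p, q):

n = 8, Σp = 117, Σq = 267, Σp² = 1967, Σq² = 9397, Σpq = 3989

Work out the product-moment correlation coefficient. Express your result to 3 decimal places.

0.239

r = (nΣpq − ΣpΣq) / √[(nΣp² − (Σp)²)(nΣq² − (Σq)²)]
Numerator: 8×3989 − 117×267 = 673
Denominator: √[(15736 − 13689)(75176 − 71289)] = √[2047 × 3887] = 2820.7604
r = 673 / 2820.7604 ≈ 0.239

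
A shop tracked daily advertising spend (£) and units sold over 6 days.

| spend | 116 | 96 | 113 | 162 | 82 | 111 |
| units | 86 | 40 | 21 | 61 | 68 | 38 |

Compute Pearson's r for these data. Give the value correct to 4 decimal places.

n = 6, Σx = 680, Σy = 314, Σx² = 80730, Σy² = 19226, Σxy = 35865
nΣxy − ΣxΣy = 215190 − 213520 = 1670
nΣx² − (Σx)² = 484380 − 462400 = 21980; nΣy² − (Σy)² = 115356 − 98596 = 16760
r = 1670 / √(21980 × 16760) = 1670 / 19193.3530 ≈ 0.0870

0.0870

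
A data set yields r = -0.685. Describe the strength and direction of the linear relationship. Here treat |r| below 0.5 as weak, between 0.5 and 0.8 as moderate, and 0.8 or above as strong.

moderate negative

r = -0.685 < 0 so the relationship is negative.
|r| = 0.685, which falls in the moderate range.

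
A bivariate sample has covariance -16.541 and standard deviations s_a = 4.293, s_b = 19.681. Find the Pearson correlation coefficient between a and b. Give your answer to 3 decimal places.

r = Cov(a,b) / (s_a · s_b) = -16.541 / (4.293 × 19.681)
  = -16.541 / 84.4905 ≈ -0.196

-0.196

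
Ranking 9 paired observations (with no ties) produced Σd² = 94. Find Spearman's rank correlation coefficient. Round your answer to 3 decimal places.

0.217

ρ = 1 − 6Σd² / [n(n²−1)] = 1 − 6×94 / (9×80)
  = 1 − 564/720 = 1 − 0.7833 ≈ 0.217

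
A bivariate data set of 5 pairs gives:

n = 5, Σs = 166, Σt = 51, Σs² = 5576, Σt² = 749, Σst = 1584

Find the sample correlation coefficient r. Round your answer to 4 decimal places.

r = (nΣst − ΣsΣt) / √[(nΣs² − (Σs)²)(nΣt² − (Σt)²)]
Numerator: 5×1584 − 166×51 = -546
Denominator: √[(27880 − 27556)(3745 − 2601)] = √[324 × 1144] = 608.8152
r = -546 / 608.8152 ≈ -0.8968

-0.8968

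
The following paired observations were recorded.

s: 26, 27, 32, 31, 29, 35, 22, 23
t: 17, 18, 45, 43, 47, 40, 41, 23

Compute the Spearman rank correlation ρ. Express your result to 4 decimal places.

Rank s: 3, 4, 7, 6, 5, 8, 1, 2
Rank t: 1, 2, 7, 6, 8, 4, 5, 3
d = rank(s) − rank(t): 2, 2, 0, 0, -3, 4, -4, -1; Σd² = 50
ρ = 1 − 6Σd² / [n(n²−1)] = 1 − 6×50 / (8×63) = 1 − 300/504 ≈ 0.4048

0.4048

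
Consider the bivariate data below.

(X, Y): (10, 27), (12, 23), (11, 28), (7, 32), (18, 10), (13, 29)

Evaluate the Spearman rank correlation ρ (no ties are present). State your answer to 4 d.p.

-0.6000

Rank X: 2, 4, 3, 1, 6, 5
Rank Y: 3, 2, 4, 6, 1, 5
d = rank(X) − rank(Y): -1, 2, -1, -5, 5, 0; Σd² = 56
ρ = 1 − 6Σd² / [n(n²−1)] = 1 − 6×56 / (6×35) = 1 − 336/210 ≈ -0.6000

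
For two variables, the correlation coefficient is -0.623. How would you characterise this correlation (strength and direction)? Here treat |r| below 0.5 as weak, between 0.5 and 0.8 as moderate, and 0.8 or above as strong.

moderate negative

r = -0.623 < 0 so the relationship is negative.
|r| = 0.623, which falls in the moderate range.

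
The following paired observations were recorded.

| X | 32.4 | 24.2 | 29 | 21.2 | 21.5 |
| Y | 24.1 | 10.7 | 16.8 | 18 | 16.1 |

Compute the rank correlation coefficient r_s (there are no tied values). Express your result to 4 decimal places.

Rank X: 5, 3, 4, 1, 2
Rank Y: 5, 1, 3, 4, 2
d = rank(X) − rank(Y): 0, 2, 1, -3, 0; Σd² = 14
ρ = 1 − 6Σd² / [n(n²−1)] = 1 − 6×14 / (5×24) = 1 − 84/120 ≈ 0.3000

0.3000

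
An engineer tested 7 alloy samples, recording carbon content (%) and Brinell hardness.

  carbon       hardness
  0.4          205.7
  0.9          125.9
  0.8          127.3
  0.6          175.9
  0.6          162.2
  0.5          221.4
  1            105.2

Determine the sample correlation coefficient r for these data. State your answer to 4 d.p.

n = 7, Σx = 4.8, Σy = 1123.6, Σx² = 3.58, Σy² = 191703.24, Σxy = 716.19
nΣxy − ΣxΣy = 5013.33 − 5393.28 = -379.95
nΣx² − (Σx)² = 25.06 − 23.04 = 2.02; nΣy² − (Σy)² = 1341922.68 − 1262476.96 = 79445.72
r = -379.95 / √(2.02 × 79445.72) = -379.95 / 400.6000 ≈ -0.9485

-0.9485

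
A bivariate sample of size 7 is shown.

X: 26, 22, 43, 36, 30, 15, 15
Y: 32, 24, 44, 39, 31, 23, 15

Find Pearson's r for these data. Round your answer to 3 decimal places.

n = 7, ΣX = 187, ΣY = 208, ΣX² = 5655, ΣY² = 6772, ΣXY = 6156
nΣXY − ΣXΣY = 43092 − 38896 = 4196
nΣX² − (ΣX)² = 39585 − 34969 = 4616; nΣY² − (ΣY)² = 47404 − 43264 = 4140
r = 4196 / √(4616 × 4140) = 4196 / 4371.5260 ≈ 0.960

0.960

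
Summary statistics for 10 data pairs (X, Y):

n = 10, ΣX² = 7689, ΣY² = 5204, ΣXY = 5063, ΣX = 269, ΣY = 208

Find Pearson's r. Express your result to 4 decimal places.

-0.8442

r = (nΣXY − ΣXΣY) / √[(nΣX² − (ΣX)²)(nΣY² − (ΣY)²)]
Numerator: 10×5063 − 269×208 = -5322
Denominator: √[(76890 − 72361)(52040 − 43264)] = √[4529 × 8776] = 6304.4828
r = -5322 / 6304.4828 ≈ -0.8442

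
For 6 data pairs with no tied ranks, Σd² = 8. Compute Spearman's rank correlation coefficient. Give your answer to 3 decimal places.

0.771

ρ = 1 − 6Σd² / [n(n²−1)] = 1 − 6×8 / (6×35)
  = 1 − 48/210 = 1 − 0.2286 ≈ 0.771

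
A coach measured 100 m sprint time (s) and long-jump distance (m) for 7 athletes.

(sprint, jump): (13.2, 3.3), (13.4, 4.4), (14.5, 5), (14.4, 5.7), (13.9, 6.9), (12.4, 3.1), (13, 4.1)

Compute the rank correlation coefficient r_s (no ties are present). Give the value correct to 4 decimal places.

Rank sprint: 3, 4, 7, 6, 5, 1, 2
Rank jump: 2, 4, 5, 6, 7, 1, 3
d = rank(sprint) − rank(jump): 1, 0, 2, 0, -2, 0, -1; Σd² = 10
ρ = 1 − 6Σd² / [n(n²−1)] = 1 − 6×10 / (7×48) = 1 − 60/336 ≈ 0.8214

0.8214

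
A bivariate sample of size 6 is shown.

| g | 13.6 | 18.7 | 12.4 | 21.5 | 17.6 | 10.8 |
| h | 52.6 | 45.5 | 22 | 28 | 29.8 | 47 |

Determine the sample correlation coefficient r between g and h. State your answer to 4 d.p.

n = 6, Σg = 94.6, Σh = 224.9, Σg² = 1577.06, Σh² = 9202.05, Σgh = 3473.09
nΣgh − ΣgΣh = 20838.54 − 21275.54 = -437
nΣg² − (Σg)² = 9462.36 − 8949.16 = 513.2; nΣh² − (Σh)² = 55212.3 − 50580.01 = 4632.29
r = -437 / √(513.2 × 4632.29) = -437 / 1541.8467 ≈ -0.2834

-0.2834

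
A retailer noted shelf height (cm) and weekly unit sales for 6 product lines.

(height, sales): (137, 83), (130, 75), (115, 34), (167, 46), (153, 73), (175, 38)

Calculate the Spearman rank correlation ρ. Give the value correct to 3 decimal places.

Rank height: 3, 2, 1, 5, 4, 6
Rank sales: 6, 5, 1, 3, 4, 2
d = rank(height) − rank(sales): -3, -3, 0, 2, 0, 4; Σd² = 38
ρ = 1 − 6Σd² / [n(n²−1)] = 1 − 6×38 / (6×35) = 1 − 228/210 ≈ -0.086

-0.086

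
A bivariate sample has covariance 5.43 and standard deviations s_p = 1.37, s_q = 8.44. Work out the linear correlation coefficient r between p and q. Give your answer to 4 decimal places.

r = Cov(p,q) / (s_p · s_q) = 5.43 / (1.37 × 8.44)
  = 5.43 / 11.5628 ≈ 0.4696

0.4696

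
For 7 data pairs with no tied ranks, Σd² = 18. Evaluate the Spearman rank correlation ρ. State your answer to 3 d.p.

ρ = 1 − 6Σd² / [n(n²−1)] = 1 − 6×18 / (7×48)
  = 1 − 108/336 = 1 − 0.3214 ≈ 0.679

0.679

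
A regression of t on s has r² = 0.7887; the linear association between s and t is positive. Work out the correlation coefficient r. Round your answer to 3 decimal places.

0.888

|r| = √0.7887 = 0.888
The association is positive, so r = 0.888.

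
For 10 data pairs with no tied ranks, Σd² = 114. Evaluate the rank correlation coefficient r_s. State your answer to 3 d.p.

0.309

ρ = 1 − 6Σd² / [n(n²−1)] = 1 − 6×114 / (10×99)
  = 1 − 684/990 = 1 − 0.6909 ≈ 0.309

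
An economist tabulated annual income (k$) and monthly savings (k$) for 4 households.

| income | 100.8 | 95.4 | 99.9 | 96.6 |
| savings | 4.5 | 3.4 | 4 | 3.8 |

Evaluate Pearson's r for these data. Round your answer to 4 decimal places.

0.9283

n = 4, Σx = 392.7, Σy = 15.7, Σx² = 38573.37, Σy² = 62.25, Σxy = 1544.64
nΣxy − ΣxΣy = 6178.56 − 6165.39 = 13.17
nΣx² − (Σx)² = 154293.48 − 154213.29 = 80.19; nΣy² − (Σy)² = 249 − 246.49 = 2.51
r = 13.17 / √(80.19 × 2.51) = 13.17 / 14.1872 ≈ 0.9283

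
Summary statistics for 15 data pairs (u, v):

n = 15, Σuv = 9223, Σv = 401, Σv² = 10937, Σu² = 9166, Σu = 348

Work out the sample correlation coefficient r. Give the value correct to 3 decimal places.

r = (nΣuv − ΣuΣv) / √[(nΣu² − (Σu)²)(nΣv² − (Σv)²)]
Numerator: 15×9223 − 348×401 = -1203
Denominator: √[(137490 − 121104)(164055 − 160801)] = √[16386 × 3254] = 7302.0575
r = -1203 / 7302.0575 ≈ -0.165

-0.165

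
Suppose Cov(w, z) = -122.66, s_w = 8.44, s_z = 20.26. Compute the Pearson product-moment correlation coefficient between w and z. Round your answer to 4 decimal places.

r = Cov(w,z) / (s_w · s_z) = -122.66 / (8.44 × 20.26)
  = -122.66 / 170.9944 ≈ -0.7173

-0.7173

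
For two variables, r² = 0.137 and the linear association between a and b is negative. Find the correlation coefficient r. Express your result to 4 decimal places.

|r| = √0.137 = 0.3701
The association is negative, so r = −0.3701.

-0.3701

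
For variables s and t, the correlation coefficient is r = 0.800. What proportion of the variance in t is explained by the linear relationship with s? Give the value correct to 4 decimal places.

0.6400

r² = (0.800)² = 0.6400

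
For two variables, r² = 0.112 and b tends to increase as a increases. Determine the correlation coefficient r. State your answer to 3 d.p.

|r| = √0.112 = 0.335
The association is positive, so r = 0.335.

0.335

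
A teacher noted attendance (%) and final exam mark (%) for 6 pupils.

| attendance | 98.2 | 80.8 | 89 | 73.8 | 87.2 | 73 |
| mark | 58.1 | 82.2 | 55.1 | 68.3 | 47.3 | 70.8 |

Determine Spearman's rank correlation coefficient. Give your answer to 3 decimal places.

Rank attendance: 6, 3, 5, 2, 4, 1
Rank mark: 3, 6, 2, 4, 1, 5
d = rank(attendance) − rank(mark): 3, -3, 3, -2, 3, -4; Σd² = 56
ρ = 1 − 6Σd² / [n(n²−1)] = 1 − 6×56 / (6×35) = 1 − 336/210 ≈ -0.600

-0.600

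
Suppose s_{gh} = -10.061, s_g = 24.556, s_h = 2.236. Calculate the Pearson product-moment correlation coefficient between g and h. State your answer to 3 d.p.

r = Cov(g,h) / (s_g · s_h) = -10.061 / (24.556 × 2.236)
  = -10.061 / 54.9072 ≈ -0.183

-0.183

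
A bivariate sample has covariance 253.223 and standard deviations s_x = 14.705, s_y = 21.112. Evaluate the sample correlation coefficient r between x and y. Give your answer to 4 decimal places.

r = Cov(x,y) / (s_x · s_y) = 253.223 / (14.705 × 21.112)
  = 253.223 / 310.4520 ≈ 0.8157

0.8157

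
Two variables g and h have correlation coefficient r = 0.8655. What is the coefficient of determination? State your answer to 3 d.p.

0.749

r² = (0.8655)² = 0.749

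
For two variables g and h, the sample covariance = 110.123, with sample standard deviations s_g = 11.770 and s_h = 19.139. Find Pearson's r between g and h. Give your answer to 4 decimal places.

0.4889

r = Cov(g,h) / (s_g · s_h) = 110.123 / (11.770 × 19.139)
  = 110.123 / 225.2660 ≈ 0.4889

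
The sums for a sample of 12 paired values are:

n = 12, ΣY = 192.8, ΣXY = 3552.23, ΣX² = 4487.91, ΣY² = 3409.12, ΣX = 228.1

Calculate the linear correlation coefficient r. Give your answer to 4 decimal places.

r = (nΣXY − ΣXΣY) / √[(nΣX² − (ΣX)²)(nΣY² − (ΣY)²)]
Numerator: 12×3552.23 − 228.1×192.8 = -1350.92
Denominator: √[(53854.92 − 52029.61)(40909.44 − 37171.84)] = √[1825.31 × 3737.6] = 2611.9492
r = -1350.92 / 2611.9492 ≈ -0.5172

-0.5172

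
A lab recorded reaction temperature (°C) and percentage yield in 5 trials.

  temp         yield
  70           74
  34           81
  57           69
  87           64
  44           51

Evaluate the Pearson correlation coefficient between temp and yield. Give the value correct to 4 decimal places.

n = 5, Σx = 292, Σy = 339, Σx² = 18810, Σy² = 23495, Σxy = 19679
nΣxy − ΣxΣy = 98395 − 98988 = -593
nΣx² − (Σx)² = 94050 − 85264 = 8786; nΣy² − (Σy)² = 117475 − 114921 = 2554
r = -593 / √(8786 × 2554) = -593 / 4737.0290 ≈ -0.1252

-0.1252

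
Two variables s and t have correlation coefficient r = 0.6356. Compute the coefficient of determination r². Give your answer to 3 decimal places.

0.404

r² = (0.6356)² = 0.404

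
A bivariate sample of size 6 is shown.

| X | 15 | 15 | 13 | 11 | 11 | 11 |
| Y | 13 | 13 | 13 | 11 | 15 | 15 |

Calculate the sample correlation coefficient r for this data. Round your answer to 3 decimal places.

-0.225

n = 6, ΣX = 76, ΣY = 80, ΣX² = 982, ΣY² = 1078, ΣXY = 1010
nΣXY − ΣXΣY = 6060 − 6080 = -20
nΣX² − (ΣX)² = 5892 − 5776 = 116; nΣY² − (ΣY)² = 6468 − 6400 = 68
r = -20 / √(116 × 68) = -20 / 88.8144 ≈ -0.225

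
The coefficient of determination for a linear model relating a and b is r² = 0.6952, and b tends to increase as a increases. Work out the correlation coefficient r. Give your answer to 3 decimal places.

|r| = √0.6952 = 0.834
The association is positive, so r = 0.834.

0.834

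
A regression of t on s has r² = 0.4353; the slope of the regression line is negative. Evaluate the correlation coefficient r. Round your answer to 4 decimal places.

-0.6598

|r| = √0.4353 = 0.6598
The association is negative, so r = −0.6598.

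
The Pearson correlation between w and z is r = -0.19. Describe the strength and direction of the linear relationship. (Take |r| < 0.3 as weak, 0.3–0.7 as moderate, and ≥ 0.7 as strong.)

weak negative

r = -0.19 < 0 so the relationship is negative.
|r| = 0.19, which falls in the weak range.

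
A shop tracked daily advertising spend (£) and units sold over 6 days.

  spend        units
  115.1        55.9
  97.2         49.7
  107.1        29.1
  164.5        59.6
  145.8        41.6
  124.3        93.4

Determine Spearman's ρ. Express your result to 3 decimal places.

Rank spend: 3, 1, 2, 6, 5, 4
Rank units: 4, 3, 1, 5, 2, 6
d = rank(spend) − rank(units): -1, -2, 1, 1, 3, -2; Σd² = 20
ρ = 1 − 6Σd² / [n(n²−1)] = 1 − 6×20 / (6×35) = 1 − 120/210 ≈ 0.429

0.429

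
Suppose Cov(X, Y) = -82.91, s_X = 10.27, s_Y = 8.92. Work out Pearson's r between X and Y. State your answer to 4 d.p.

r = Cov(X,Y) / (s_X · s_Y) = -82.91 / (10.27 × 8.92)
  = -82.91 / 91.6084 ≈ -0.9050

-0.9050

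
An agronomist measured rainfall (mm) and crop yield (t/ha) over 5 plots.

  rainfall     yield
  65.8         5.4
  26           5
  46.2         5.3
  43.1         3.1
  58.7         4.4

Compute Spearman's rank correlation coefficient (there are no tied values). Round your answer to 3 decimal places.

Rank rainfall: 5, 1, 3, 2, 4
Rank yield: 5, 3, 4, 1, 2
d = rank(rainfall) − rank(yield): 0, -2, -1, 1, 2; Σd² = 10
ρ = 1 − 6Σd² / [n(n²−1)] = 1 − 6×10 / (5×24) = 1 − 60/120 ≈ 0.500

0.500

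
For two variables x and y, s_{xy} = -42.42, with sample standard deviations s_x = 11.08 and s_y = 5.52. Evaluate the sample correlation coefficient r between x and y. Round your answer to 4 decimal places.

-0.6936

r = Cov(x,y) / (s_x · s_y) = -42.42 / (11.08 × 5.52)
  = -42.42 / 61.1616 ≈ -0.6936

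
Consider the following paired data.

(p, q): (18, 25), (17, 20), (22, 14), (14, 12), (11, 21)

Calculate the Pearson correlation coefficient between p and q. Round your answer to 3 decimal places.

-0.133

n = 5, Σp = 82, Σq = 92, Σp² = 1414, Σq² = 1806, Σpq = 1497
nΣpq − ΣpΣq = 7485 − 7544 = -59
nΣp² − (Σp)² = 7070 − 6724 = 346; nΣq² − (Σq)² = 9030 − 8464 = 566
r = -59 / √(346 × 566) = -59 / 442.5336 ≈ -0.133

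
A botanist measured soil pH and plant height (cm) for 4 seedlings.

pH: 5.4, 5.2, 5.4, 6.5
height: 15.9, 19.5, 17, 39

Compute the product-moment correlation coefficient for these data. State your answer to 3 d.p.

n = 4, Σx = 22.5, Σy = 91.4, Σx² = 127.61, Σy² = 2443.06, Σxy = 532.56
nΣxy − ΣxΣy = 2130.24 − 2056.5 = 73.74
nΣx² − (Σx)² = 510.44 − 506.25 = 4.19; nΣy² − (Σy)² = 9772.24 − 8353.96 = 1418.28
r = 73.74 / √(4.19 × 1418.28) = 73.74 / 77.0882 ≈ 0.957

0.957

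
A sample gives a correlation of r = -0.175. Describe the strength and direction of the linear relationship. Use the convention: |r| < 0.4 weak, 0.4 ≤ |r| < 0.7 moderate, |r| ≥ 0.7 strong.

weak negative

r = -0.175 < 0 so the relationship is negative.
|r| = 0.175, which falls in the weak range.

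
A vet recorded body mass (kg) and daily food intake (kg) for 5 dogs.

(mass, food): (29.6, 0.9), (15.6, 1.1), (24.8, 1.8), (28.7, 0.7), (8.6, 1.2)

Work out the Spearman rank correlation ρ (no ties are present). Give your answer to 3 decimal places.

Rank mass: 5, 2, 3, 4, 1
Rank food: 2, 3, 5, 1, 4
d = rank(mass) − rank(food): 3, -1, -2, 3, -3; Σd² = 32
ρ = 1 − 6Σd² / [n(n²−1)] = 1 − 6×32 / (5×24) = 1 − 192/120 ≈ -0.600

-0.600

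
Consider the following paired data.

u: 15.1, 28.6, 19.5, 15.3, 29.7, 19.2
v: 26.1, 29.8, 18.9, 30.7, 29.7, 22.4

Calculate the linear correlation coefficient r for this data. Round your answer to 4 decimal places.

0.3305

n = 6, Σu = 127.4, Σv = 157.6, Σu² = 2911.04, Σv² = 4252.8, Σuv = 3396.82
nΣuv − ΣuΣv = 20380.92 − 20078.24 = 302.68
nΣu² − (Σu)² = 17466.24 − 16230.76 = 1235.48; nΣv² − (Σv)² = 25516.8 − 24837.76 = 679.04
r = 302.68 / √(1235.48 × 679.04) = 302.68 / 915.9369 ≈ 0.3305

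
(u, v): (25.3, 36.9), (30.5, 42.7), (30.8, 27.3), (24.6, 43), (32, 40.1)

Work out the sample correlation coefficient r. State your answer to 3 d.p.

n = 5, Σu = 143.2, Σv = 190, Σu² = 4148.14, Σv² = 7387.2, Σuv = 5417.76
nΣuv − ΣuΣv = 27088.8 − 27208 = -119.2
nΣu² − (Σu)² = 20740.7 − 20506.24 = 234.46; nΣv² − (Σv)² = 36936 − 36100 = 836
r = -119.2 / √(234.46 × 836) = -119.2 / 442.7285 ≈ -0.269

-0.269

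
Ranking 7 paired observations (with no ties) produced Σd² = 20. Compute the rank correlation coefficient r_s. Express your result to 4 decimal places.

0.6429

ρ = 1 − 6Σd² / [n(n²−1)] = 1 − 6×20 / (7×48)
  = 1 − 120/336 = 1 − 0.35714 ≈ 0.6429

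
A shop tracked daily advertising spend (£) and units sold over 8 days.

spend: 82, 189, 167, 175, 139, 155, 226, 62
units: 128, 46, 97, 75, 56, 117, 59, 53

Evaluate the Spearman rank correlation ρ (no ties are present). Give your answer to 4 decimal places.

Rank spend: 2, 7, 5, 6, 3, 4, 8, 1
Rank units: 8, 1, 6, 5, 3, 7, 4, 2
d = rank(spend) − rank(units): -6, 6, -1, 1, 0, -3, 4, -1; Σd² = 100
ρ = 1 − 6Σd² / [n(n²−1)] = 1 − 6×100 / (8×63) = 1 − 600/504 ≈ -0.1905

-0.1905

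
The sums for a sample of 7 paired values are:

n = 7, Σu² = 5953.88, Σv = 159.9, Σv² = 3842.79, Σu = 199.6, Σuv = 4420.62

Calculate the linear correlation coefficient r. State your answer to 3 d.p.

-0.621

r = (nΣuv − ΣuΣv) / √[(nΣu² − (Σu)²)(nΣv² − (Σv)²)]
Numerator: 7×4420.62 − 199.6×159.9 = -971.7
Denominator: √[(41677.16 − 39840.16)(26899.53 − 25568.01)] = √[1837 × 1331.52] = 1563.9700
r = -971.7 / 1563.9700 ≈ -0.621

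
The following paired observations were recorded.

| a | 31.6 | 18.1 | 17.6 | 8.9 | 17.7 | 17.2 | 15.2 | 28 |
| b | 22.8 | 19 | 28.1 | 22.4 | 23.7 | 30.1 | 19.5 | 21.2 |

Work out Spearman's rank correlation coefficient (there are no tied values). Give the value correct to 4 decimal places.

-0.1190

Rank a: 8, 6, 4, 1, 5, 3, 2, 7
Rank b: 5, 1, 7, 4, 6, 8, 2, 3
d = rank(a) − rank(b): 3, 5, -3, -3, -1, -5, 0, 4; Σd² = 94
ρ = 1 − 6Σd² / [n(n²−1)] = 1 − 6×94 / (8×63) = 1 − 564/504 ≈ -0.1190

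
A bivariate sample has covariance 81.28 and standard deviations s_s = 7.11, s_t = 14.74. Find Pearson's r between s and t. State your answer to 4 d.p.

0.7756

r = Cov(s,t) / (s_s · s_t) = 81.28 / (7.11 × 14.74)
  = 81.28 / 104.8014 ≈ 0.7756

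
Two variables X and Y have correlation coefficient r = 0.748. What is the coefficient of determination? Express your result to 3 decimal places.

0.560

r² = (0.748)² = 0.560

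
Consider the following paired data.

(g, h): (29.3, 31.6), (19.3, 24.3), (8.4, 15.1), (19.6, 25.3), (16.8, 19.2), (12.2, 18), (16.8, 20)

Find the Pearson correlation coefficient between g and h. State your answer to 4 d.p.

n = 7, Σg = 122.4, Σh = 153.5, Σg² = 2399.02, Σh² = 3549.79, Σgh = 2895.75
nΣgh − ΣgΣh = 20270.25 − 18788.4 = 1481.85
nΣg² − (Σg)² = 16793.14 − 14981.76 = 1811.38; nΣh² − (Σh)² = 24848.53 − 23562.25 = 1286.28
r = 1481.85 / √(1811.38 × 1286.28) = 1481.85 / 1526.4147 ≈ 0.9708

0.9708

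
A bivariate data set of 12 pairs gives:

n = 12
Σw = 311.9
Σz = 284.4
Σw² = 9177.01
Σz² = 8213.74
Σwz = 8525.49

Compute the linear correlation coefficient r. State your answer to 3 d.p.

0.903

r = (nΣwz − ΣwΣz) / √[(nΣw² − (Σw)²)(nΣz² − (Σz)²)]
Numerator: 12×8525.49 − 311.9×284.4 = 13601.52
Denominator: √[(110124.12 − 97281.61)(98564.88 − 80883.36)] = √[12842.51 × 17681.52] = 15069.0112
r = 13601.52 / 15069.0112 ≈ 0.903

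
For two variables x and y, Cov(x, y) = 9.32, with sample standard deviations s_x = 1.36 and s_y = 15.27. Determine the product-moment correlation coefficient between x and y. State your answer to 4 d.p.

0.4488

r = Cov(x,y) / (s_x · s_y) = 9.32 / (1.36 × 15.27)
  = 9.32 / 20.7672 ≈ 0.4488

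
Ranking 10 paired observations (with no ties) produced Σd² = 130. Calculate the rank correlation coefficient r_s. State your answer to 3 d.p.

0.212

ρ = 1 − 6Σd² / [n(n²−1)] = 1 − 6×130 / (10×99)
  = 1 − 780/990 = 1 − 0.7879 ≈ 0.212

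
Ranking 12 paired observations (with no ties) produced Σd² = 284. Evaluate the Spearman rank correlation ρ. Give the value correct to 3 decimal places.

ρ = 1 − 6Σd² / [n(n²−1)] = 1 − 6×284 / (12×143)
  = 1 − 1704/1716 = 1 − 0.9930 ≈ 0.007

0.007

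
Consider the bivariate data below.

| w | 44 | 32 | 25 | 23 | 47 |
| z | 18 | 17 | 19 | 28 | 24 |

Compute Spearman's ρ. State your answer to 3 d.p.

Rank w: 4, 3, 2, 1, 5
Rank z: 2, 1, 3, 5, 4
d = rank(w) − rank(z): 2, 2, -1, -4, 1; Σd² = 26
ρ = 1 − 6Σd² / [n(n²−1)] = 1 − 6×26 / (5×24) = 1 − 156/120 ≈ -0.300

-0.300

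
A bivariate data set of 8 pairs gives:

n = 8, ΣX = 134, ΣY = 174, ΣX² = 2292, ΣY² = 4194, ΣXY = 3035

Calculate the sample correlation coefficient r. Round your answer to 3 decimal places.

0.864

r = (nΣXY − ΣXΣY) / √[(nΣX² − (ΣX)²)(nΣY² − (ΣY)²)]
Numerator: 8×3035 − 134×174 = 964
Denominator: √[(18336 − 17956)(33552 − 30276)] = √[380 × 3276] = 1115.7419
r = 964 / 1115.7419 ≈ 0.864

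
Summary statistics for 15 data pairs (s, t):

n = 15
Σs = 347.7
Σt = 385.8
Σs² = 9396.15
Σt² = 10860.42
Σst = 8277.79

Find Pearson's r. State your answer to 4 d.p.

r = (nΣst − ΣsΣt) / √[(nΣs² − (Σs)²)(nΣt² − (Σt)²)]
Numerator: 15×8277.79 − 347.7×385.8 = -9975.81
Denominator: √[(140942.25 − 120895.29)(162906.3 − 148841.64)] = √[20046.96 × 14064.66] = 16791.4763
r = -9975.81 / 16791.4763 ≈ -0.5941

-0.5941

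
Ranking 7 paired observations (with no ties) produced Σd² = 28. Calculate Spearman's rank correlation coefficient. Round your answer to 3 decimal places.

ρ = 1 − 6Σd² / [n(n²−1)] = 1 − 6×28 / (7×48)
  = 1 − 168/336 = 1 − 0.5000 ≈ 0.500

0.500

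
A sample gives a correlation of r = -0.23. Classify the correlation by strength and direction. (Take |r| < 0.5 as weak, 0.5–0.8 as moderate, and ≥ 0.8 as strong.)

r = -0.23 < 0 so the relationship is negative.
|r| = 0.23, which falls in the weak range.

weak negative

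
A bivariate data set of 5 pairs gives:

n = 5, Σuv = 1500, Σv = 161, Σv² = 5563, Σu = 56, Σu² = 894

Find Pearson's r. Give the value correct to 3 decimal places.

r = (nΣuv − ΣuΣv) / √[(nΣu² − (Σu)²)(nΣv² − (Σv)²)]
Numerator: 5×1500 − 56×161 = -1516
Denominator: √[(4470 − 3136)(27815 − 25921)] = √[1334 × 1894] = 1589.5270
r = -1516 / 1589.5270 ≈ -0.954

-0.954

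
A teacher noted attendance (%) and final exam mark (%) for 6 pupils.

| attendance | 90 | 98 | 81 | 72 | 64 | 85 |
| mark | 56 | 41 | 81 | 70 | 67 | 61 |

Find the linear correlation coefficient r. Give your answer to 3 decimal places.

n = 6, Σx = 490, Σy = 376, Σx² = 40770, Σy² = 24488, Σxy = 30132
nΣxy − ΣxΣy = 180792 − 184240 = -3448
nΣx² − (Σx)² = 244620 − 240100 = 4520; nΣy² − (Σy)² = 146928 − 141376 = 5552
r = -3448 / √(4520 × 5552) = -3448 / 5009.4950 ≈ -0.688

-0.688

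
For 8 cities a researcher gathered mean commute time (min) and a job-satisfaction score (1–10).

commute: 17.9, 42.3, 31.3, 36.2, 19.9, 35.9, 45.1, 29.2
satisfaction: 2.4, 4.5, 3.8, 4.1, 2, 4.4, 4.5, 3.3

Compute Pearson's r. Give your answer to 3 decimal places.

0.953

n = 8, Σx = 257.8, Σy = 29, Σx² = 8971.3, Σy² = 111.76, Σxy = 997.74
nΣxy − ΣxΣy = 7981.92 − 7476.2 = 505.72
nΣx² − (Σx)² = 71770.4 − 66460.84 = 5309.56; nΣy² − (Σy)² = 894.08 − 841 = 53.08
r = 505.72 / √(5309.56 × 53.08) = 505.72 / 530.8780 ≈ 0.953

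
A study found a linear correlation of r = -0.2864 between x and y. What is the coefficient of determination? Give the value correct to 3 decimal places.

0.082

r² = (-0.2864)² = 0.082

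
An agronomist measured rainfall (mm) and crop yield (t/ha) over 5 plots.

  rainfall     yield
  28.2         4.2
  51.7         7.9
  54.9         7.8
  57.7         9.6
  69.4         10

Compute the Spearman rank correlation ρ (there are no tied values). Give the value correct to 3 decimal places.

Rank rainfall: 1, 2, 3, 4, 5
Rank yield: 1, 3, 2, 4, 5
d = rank(rainfall) − rank(yield): 0, -1, 1, 0, 0; Σd² = 2
ρ = 1 − 6Σd² / [n(n²−1)] = 1 − 6×2 / (5×24) = 1 − 12/120 ≈ 0.900

0.900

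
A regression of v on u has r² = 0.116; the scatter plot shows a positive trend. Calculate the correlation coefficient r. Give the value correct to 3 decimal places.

0.341

|r| = √0.116 = 0.341
The association is positive, so r = 0.341.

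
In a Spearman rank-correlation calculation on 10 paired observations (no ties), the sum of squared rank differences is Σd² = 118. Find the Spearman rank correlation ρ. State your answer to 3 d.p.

ρ = 1 − 6Σd² / [n(n²−1)] = 1 − 6×118 / (10×99)
  = 1 − 708/990 = 1 − 0.7152 ≈ 0.285

0.285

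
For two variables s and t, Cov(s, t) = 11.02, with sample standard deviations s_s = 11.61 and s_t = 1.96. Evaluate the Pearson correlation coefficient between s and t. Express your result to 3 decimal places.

0.484

r = Cov(s,t) / (s_s · s_t) = 11.02 / (11.61 × 1.96)
  = 11.02 / 22.7556 ≈ 0.484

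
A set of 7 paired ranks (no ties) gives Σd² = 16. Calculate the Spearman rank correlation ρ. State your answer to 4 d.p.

0.7143

ρ = 1 − 6Σd² / [n(n²−1)] = 1 − 6×16 / (7×48)
  = 1 − 96/336 = 1 − 0.28571 ≈ 0.7143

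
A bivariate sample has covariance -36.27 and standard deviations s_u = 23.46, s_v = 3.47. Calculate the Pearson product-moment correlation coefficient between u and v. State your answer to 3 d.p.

-0.446

r = Cov(u,v) / (s_u · s_v) = -36.27 / (23.46 × 3.47)
  = -36.27 / 81.4062 ≈ -0.446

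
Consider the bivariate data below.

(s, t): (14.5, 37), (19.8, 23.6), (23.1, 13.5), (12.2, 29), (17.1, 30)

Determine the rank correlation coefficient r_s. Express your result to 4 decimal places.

Rank s: 2, 4, 5, 1, 3
Rank t: 5, 2, 1, 3, 4
d = rank(s) − rank(t): -3, 2, 4, -2, -1; Σd² = 34
ρ = 1 − 6Σd² / [n(n²−1)] = 1 − 6×34 / (5×24) = 1 − 204/120 ≈ -0.7000

-0.7000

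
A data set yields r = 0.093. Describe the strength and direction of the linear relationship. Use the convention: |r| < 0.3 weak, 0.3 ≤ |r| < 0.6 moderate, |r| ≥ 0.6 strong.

weak positive

r = 0.093 > 0 so the relationship is positive.
|r| = 0.093, which falls in the weak range.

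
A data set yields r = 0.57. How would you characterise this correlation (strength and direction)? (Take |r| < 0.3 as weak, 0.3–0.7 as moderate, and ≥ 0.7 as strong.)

moderate positive

r = 0.57 > 0 so the relationship is positive.
|r| = 0.57, which falls in the moderate range.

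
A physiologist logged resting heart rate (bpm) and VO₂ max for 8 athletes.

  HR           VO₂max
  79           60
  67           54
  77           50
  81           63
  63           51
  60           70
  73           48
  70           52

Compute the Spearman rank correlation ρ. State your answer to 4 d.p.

Rank HR: 7, 3, 6, 8, 2, 1, 5, 4
Rank VO₂max: 6, 5, 2, 7, 3, 8, 1, 4
d = rank(HR) − rank(VO₂max): 1, -2, 4, 1, -1, -7, 4, 0; Σd² = 88
ρ = 1 − 6Σd² / [n(n²−1)] = 1 − 6×88 / (8×63) = 1 − 528/504 ≈ -0.0476

-0.0476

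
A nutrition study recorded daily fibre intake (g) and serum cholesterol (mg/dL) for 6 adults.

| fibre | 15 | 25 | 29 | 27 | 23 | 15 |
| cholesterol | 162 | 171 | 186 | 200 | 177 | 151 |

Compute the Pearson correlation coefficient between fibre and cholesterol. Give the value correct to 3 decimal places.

0.864

n = 6, Σx = 134, Σy = 1047, Σx² = 3174, Σy² = 184211, Σxy = 23835
nΣxy − ΣxΣy = 143010 − 140298 = 2712
nΣx² − (Σx)² = 19044 − 17956 = 1088; nΣy² − (Σy)² = 1105266 − 1096209 = 9057
r = 2712 / √(1088 × 9057) = 2712 / 3139.1107 ≈ 0.864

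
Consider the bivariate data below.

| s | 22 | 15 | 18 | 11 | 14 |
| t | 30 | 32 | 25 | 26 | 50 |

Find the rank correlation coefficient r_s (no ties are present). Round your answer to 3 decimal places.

Rank s: 5, 3, 4, 1, 2
Rank t: 3, 4, 1, 2, 5
d = rank(s) − rank(t): 2, -1, 3, -1, -3; Σd² = 24
ρ = 1 − 6Σd² / [n(n²−1)] = 1 − 6×24 / (5×24) = 1 − 144/120 ≈ -0.200

-0.200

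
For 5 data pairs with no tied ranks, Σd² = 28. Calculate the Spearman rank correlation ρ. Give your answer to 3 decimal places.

ρ = 1 − 6Σd² / [n(n²−1)] = 1 − 6×28 / (5×24)
  = 1 − 168/120 = 1 − 1.4000 ≈ -0.400

-0.400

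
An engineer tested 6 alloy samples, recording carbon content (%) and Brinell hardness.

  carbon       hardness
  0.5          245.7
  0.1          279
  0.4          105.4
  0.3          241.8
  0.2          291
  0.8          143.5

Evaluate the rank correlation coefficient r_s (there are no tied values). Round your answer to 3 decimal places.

-0.657

Rank carbon: 5, 1, 4, 3, 2, 6
Rank hardness: 4, 5, 1, 3, 6, 2
d = rank(carbon) − rank(hardness): 1, -4, 3, 0, -4, 4; Σd² = 58
ρ = 1 − 6Σd² / [n(n²−1)] = 1 − 6×58 / (6×35) = 1 − 348/210 ≈ -0.657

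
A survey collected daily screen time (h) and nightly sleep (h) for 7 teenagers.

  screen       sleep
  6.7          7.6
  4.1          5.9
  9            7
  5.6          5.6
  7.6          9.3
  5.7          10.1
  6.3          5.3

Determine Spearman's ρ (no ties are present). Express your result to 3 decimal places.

Rank screen: 5, 1, 7, 2, 6, 3, 4
Rank sleep: 5, 3, 4, 2, 6, 7, 1
d = rank(screen) − rank(sleep): 0, -2, 3, 0, 0, -4, 3; Σd² = 38
ρ = 1 − 6Σd² / [n(n²−1)] = 1 − 6×38 / (7×48) = 1 − 228/336 ≈ 0.321

0.321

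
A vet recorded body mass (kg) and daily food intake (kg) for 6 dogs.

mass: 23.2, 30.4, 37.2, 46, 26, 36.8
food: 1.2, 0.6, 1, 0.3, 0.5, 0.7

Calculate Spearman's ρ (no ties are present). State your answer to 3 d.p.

Rank mass: 1, 3, 5, 6, 2, 4
Rank food: 6, 3, 5, 1, 2, 4
d = rank(mass) − rank(food): -5, 0, 0, 5, 0, 0; Σd² = 50
ρ = 1 − 6Σd² / [n(n²−1)] = 1 − 6×50 / (6×35) = 1 − 300/210 ≈ -0.429

-0.429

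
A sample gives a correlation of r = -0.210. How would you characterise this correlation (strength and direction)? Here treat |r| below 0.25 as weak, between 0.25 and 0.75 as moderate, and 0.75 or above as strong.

weak negative

r = -0.210 < 0 so the relationship is negative.
|r| = 0.210, which falls in the weak range.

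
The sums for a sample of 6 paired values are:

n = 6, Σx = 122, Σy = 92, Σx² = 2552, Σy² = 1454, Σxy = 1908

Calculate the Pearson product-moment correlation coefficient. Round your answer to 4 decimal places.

0.6715

r = (nΣxy − ΣxΣy) / √[(nΣx² − (Σx)²)(nΣy² − (Σy)²)]
Numerator: 6×1908 − 122×92 = 224
Denominator: √[(15312 − 14884)(8724 − 8464)] = √[428 × 260] = 333.5866
r = 224 / 333.5866 ≈ 0.6715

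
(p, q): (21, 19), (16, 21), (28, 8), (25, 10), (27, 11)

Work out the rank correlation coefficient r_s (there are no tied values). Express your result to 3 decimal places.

Rank p: 2, 1, 5, 3, 4
Rank q: 4, 5, 1, 2, 3
d = rank(p) − rank(q): -2, -4, 4, 1, 1; Σd² = 38
ρ = 1 − 6Σd² / [n(n²−1)] = 1 − 6×38 / (5×24) = 1 − 228/120 ≈ -0.900

-0.900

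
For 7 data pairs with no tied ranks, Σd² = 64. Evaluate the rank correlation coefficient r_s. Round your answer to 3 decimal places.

ρ = 1 − 6Σd² / [n(n²−1)] = 1 − 6×64 / (7×48)
  = 1 − 384/336 = 1 − 1.1429 ≈ -0.143

-0.143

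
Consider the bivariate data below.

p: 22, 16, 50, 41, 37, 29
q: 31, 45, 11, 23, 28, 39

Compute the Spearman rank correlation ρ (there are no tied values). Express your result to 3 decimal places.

-0.943

Rank p: 2, 1, 6, 5, 4, 3
Rank q: 4, 6, 1, 2, 3, 5
d = rank(p) − rank(q): -2, -5, 5, 3, 1, -2; Σd² = 68
ρ = 1 − 6Σd² / [n(n²−1)] = 1 − 6×68 / (6×35) = 1 − 408/210 ≈ -0.943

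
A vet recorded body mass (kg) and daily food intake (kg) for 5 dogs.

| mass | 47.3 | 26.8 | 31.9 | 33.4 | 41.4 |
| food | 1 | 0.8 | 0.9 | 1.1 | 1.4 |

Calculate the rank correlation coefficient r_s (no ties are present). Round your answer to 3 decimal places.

0.700

Rank mass: 5, 1, 2, 3, 4
Rank food: 3, 1, 2, 4, 5
d = rank(mass) − rank(food): 2, 0, 0, -1, -1; Σd² = 6
ρ = 1 − 6Σd² / [n(n²−1)] = 1 − 6×6 / (5×24) = 1 − 36/120 ≈ 0.700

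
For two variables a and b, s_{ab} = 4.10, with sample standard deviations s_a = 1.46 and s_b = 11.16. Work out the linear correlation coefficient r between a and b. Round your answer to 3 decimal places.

0.252

r = Cov(a,b) / (s_a · s_b) = 4.10 / (1.46 × 11.16)
  = 4.10 / 16.2936 ≈ 0.252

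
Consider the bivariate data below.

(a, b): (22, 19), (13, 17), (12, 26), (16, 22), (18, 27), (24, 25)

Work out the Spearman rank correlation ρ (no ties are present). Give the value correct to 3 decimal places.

0.029

Rank a: 5, 2, 1, 3, 4, 6
Rank b: 2, 1, 5, 3, 6, 4
d = rank(a) − rank(b): 3, 1, -4, 0, -2, 2; Σd² = 34
ρ = 1 − 6Σd² / [n(n²−1)] = 1 − 6×34 / (6×35) = 1 − 204/210 ≈ 0.029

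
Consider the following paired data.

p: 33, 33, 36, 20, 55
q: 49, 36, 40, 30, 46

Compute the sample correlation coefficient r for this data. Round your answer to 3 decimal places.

0.676

n = 5, Σp = 177, Σq = 201, Σp² = 6899, Σq² = 8313, Σpq = 7375
nΣpq − ΣpΣq = 36875 − 35577 = 1298
nΣp² − (Σp)² = 34495 − 31329 = 3166; nΣq² − (Σq)² = 41565 − 40401 = 1164
r = 1298 / √(3166 × 1164) = 1298 / 1919.6937 ≈ 0.676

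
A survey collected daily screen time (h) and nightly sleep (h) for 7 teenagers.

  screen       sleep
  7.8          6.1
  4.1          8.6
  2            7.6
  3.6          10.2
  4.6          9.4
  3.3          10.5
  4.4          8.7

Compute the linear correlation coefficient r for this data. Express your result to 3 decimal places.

n = 7, Σx = 29.8, Σy = 61.1, Σx² = 146.02, Σy² = 547.27, Σxy = 250.93
nΣxy − ΣxΣy = 1756.51 − 1820.78 = -64.27
nΣx² − (Σx)² = 1022.14 − 888.04 = 134.1; nΣy² − (Σy)² = 3830.89 − 3733.21 = 97.68
r = -64.27 / √(134.1 × 97.68) = -64.27 / 114.4504 ≈ -0.562

-0.562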